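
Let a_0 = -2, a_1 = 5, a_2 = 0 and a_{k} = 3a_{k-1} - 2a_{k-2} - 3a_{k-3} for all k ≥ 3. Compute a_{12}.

The ordinary generating function has denominator 1 - 3z + 2z^2 + 3z^3.
Iterating the recurrence: a_0,…,a_{12} = -2, 5, 0, -4, -27, -73, -153, -232, -171, 410, 2268, 6497, 13725.

13725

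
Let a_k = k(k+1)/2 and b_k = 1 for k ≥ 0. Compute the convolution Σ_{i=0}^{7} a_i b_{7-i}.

The convolution is the t^7 coefficient of A(t)B(t).
Σ = 0·1 + 1·1 + 3·1 + 6·1 + 10·1 + 15·1 + 21·1 + 28·1 = 84.

84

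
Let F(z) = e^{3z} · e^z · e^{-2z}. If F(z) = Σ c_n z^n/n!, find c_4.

The EGF product rule gives c_4 = Σ_{k_1+k_2+k_3=4} C(4; k_1,k_2,k_3) · ∏ g_i(k_i), where e^{3z} gives (3)^k; e^z gives (1)^k; e^{-2z} gives (-2)^k.
g_1(k) for k = 0…4: 1, 3, 9, 27, 81.
g_2(k) for k = 0…4: 1, 1, 1, 1, 1.
g_3(k) for k = 0…4: 1, -2, 4, -8, 16.
First combine the last two factors: h(k) = Σ_j C(k,j)·g_2(j)·g_3(k−j) for k = 0…4: 1, -1, 1, -1, 1.
c_4 = Σ_k C(4,k)·g_1(k)·h(4−k) = 1·1·1 + 4·3·(-1) + 6·9·1 + 4·27·(-1) + 1·81·1 = 1 − 12 + 54 − 108 + 81 = 16.

16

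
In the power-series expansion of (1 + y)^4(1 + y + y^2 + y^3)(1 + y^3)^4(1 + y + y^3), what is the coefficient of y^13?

276

(1 + y)^4 has coefficients 1,4,6,4,1 for degrees 0…4.
(1 + y + y^2 + y^3) has coefficients 1,1,1,1,0,0,0,0,0,0,0,0,0,0 for degrees 0…13.
Multiplying by (1 + y^3)^4 gives running coefficients 1,1,1,5,4,4,10,6,6,10,4,4,5,1 for degrees 0…13.
Finally multiplying by (1 + y + y^3), the product of all factors after the first has coefficients 1,2,2,7,10,9,19,20,16,26,20,14,19,10 for degrees 0…13.
[y^13] = 1·10 + 4·19 + 6·14 + 4·20 + 1·26 = 276.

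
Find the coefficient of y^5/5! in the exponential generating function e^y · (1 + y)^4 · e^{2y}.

The EGF product rule gives c_5 = Σ_{k_1+k_2+k_3=5} C(5; k_1,k_2,k_3) · ∏ g_i(k_i), where e^y gives (1)^k; (1+y)^4 gives the falling factorial (4)_k; e^{2y} gives (2)^k.
g_1(k) for k = 0…5: 1, 1, 1, 1, 1, 1.
g_2(k) for k = 0…5: 1, 4, 12, 24, 24, 0.
g_3(k) for k = 0…5: 1, 2, 4, 8, 16, 32.
First combine the last two factors: h(k) = Σ_j C(k,j)·g_2(j)·g_3(k−j) for k = 0…5: 1, 6, 32, 152, 648, 2512.
c_5 = Σ_k C(5,k)·g_1(k)·h(5−k) = 1·1·2512 + 5·1·648 + 10·1·152 + 10·1·32 + 5·1·6 + 1·1·1 = 2512 + 3240 + 1520 + 320 + 30 + 1 = 7623.

7623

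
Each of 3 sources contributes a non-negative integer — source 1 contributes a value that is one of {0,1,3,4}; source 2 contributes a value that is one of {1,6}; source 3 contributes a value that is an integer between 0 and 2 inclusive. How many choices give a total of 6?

3

The generating function for the choices is (1 + x + x^3 + x^4)·(x + x^6)·(1 + x + x^2); the count is [x^6].
(1 + x + x^3 + x^4) has coefficients 1,1,0,1,1 for degrees 0…4.
(x + x^6) has coefficients 0,1,0,0,0,0,1 for degrees 0…6.
Finally multiplying by (1 + x + x^2), the product of all factors after the first has coefficients 0,1,1,1,0,0,1 for degrees 0…6.
[x^6] = 1·1 + 1·0 + 1·1 + 1·1 = 3.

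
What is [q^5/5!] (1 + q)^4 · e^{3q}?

The EGF product rule gives c_5 = Σ_{k_1+k_2=5} C(5; k_1,k_2) · ∏ g_i(k_i), where (1+q)^4 gives the falling factorial (4)_k; e^{3q} gives (3)^k.
g_1(k) for k = 0…5: 1, 4, 12, 24, 24, 0.
g_2(k) for k = 0…5: 1, 3, 9, 27, 81, 243.
c_5 = Σ_k C(5,k)·g_1(k)·g_2(5−k) = 1·1·243 + 5·4·81 + 10·12·27 + 10·24·9 + 5·24·3 = 243 + 1620 + 3240 + 2160 + 360 = 7623.

7623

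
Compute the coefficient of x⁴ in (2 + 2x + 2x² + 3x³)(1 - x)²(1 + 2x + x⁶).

(2 + 2x + 2x² + 3x³) has coefficients 2,2,2,3 for degrees 0…3.
(1 - x)² has coefficients 1,-2,1,0,0 for degrees 0…4.
Finally multiplying by (1 + 2x + x⁶), the product of all factors after the first has coefficients 1,0,-3,2,0 for degrees 0…4.
[x⁴] = 2·0 + 2·2 + 2·(-3) + 3·0 = -2.

-2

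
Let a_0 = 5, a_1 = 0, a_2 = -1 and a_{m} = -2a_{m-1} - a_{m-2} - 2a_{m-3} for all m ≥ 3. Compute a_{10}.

815

The ordinary generating function has denominator 1 + 2q + q^2 + 2q^3.
Iterating the recurrence: a_0,…,a_{10} = 5, 0, -1, -8, 17, -24, 47, -104, 209, -408, 815.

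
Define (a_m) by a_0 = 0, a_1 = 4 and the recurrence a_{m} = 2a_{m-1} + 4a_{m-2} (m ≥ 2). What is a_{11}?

364544

The ordinary generating function has denominator 1 - 2y - 4y^2.
Iterating the recurrence: a_0,…,a_{11} = 0, 4, 8, 32, 96, 320, 1024, 3328, 10752, 34816, 112640, 364544.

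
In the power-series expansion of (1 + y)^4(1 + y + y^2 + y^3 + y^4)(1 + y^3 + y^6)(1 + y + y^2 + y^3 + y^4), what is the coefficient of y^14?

54

(1 + y)^4 has coefficients 1,4,6,4,1 for degrees 0…4.
(1 + y + y^2 + y^3 + y^4) has coefficients 1,1,1,1,1,0,0,0,0,0,0,0,0,0,0 for degrees 0…14.
Multiplying by (1 + y^3 + y^6) gives running coefficients 1,1,1,2,2,1,2,2,1,1,1,0,0,0,0 for degrees 0…14.
Finally multiplying by (1 + y + y^2 + y^3 + y^4), the product of all factors after the first has coefficients 1,2,3,5,7,7,8,9,8,7,7,5,3,2,1 for degrees 0…14.
[y^14] = 1·1 + 4·2 + 6·3 + 4·5 + 1·7 = 54.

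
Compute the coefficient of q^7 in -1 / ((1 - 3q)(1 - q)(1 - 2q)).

-9330

Partial fractions give a closed form: a_n = (-9/2)·3^n + (-1/2)·1^n + (4)·2^n.
At n = 7: a_7 = -9330.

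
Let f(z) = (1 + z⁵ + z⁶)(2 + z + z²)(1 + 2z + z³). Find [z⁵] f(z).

(1 + z⁵ + z⁶) has coefficients 1,0,0,0,0,1 for degrees 0…5.
(2 + z + z²) has coefficients 2,1,1,0,0,0 for degrees 0…5.
Finally multiplying by (1 + 2z + z³), the product of all factors after the first has coefficients 2,5,3,4,1,1 for degrees 0…5.
[z⁵] = 1·1 + 1·2 = 3.

3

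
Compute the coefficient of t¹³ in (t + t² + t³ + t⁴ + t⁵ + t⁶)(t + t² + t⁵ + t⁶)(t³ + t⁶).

(t + t² + t³ + t⁴ + t⁵ + t⁶) has coefficients 0,1,1,1,1,1,1 for degrees 0…6.
(t + t² + t⁵ + t⁶) has coefficients 0,1,1,0,0,1,1,0,0,0,0,0,0,0 for degrees 0…13.
Finally multiplying by (t³ + t⁶), the product of all factors after the first has coefficients 0,0,0,0,1,1,0,1,2,1,0,1,1,0 for degrees 0…13.
[t¹³] = 1·1 + 1·1 + 1·0 + 1·1 + 1·2 + 1·1 = 6.

6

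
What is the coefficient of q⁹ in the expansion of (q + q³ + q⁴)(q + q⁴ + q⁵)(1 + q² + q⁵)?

3

(q + q³ + q⁴) has coefficients 0,1,0,1,1 for degrees 0…4.
(q + q⁴ + q⁵) has coefficients 0,1,0,0,1,1,0,0,0,0 for degrees 0…9.
Finally multiplying by (1 + q² + q⁵), the product of all factors after the first has coefficients 0,1,0,1,1,1,2,1,0,1 for degrees 0…9.
[q⁹] = 1·0 + 1·2 + 1·1 = 3.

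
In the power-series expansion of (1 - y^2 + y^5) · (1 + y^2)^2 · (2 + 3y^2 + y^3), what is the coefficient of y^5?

3

(1 - y^2 + y^5) has coefficients 1,0,-1,0,0,1 for degrees 0…5.
(1 + y^2)^2 has coefficients 1,0,2,0,1,0 for degrees 0…5.
Finally multiplying by (2 + 3y^2 + y^3), the product of all factors after the first has coefficients 2,0,7,1,8,2 for degrees 0…5.
[y^5] = 1·2 − 1·1 + 1·2 = 3.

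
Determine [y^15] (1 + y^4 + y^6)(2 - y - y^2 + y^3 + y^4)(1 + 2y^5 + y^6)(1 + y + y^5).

7

(1 + y^4 + y^6) has coefficients 1,0,0,0,1,0,1 for degrees 0…6.
(2 - y - y^2 + y^3 + y^4) has coefficients 2,-1,-1,1,1,0,0,0,0,0,0,0,0,0,0,0 for degrees 0…15.
Multiplying by (1 + 2y^5 + y^6) gives running coefficients 2,-1,-1,1,1,4,0,-3,1,3,1,0,0,0,0,0 for degrees 0…15.
Finally multiplying by (1 + y + y^5), the product of all factors after the first has coefficients 2,1,-2,0,2,7,3,-4,-1,5,8,1,-3,1,3,1 for degrees 0…15.
[y^15] = 1·1 + 1·1 + 1·5 = 7.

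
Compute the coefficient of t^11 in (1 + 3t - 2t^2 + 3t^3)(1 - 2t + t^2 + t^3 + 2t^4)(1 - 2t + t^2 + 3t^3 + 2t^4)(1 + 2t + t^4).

(1 + 3t - 2t^2 + 3t^3) has coefficients 1,3,-2,3 for degrees 0…3.
(1 - 2t + t^2 + t^3 + 2t^4) has coefficients 1,-2,1,1,2,0,0,0,0,0,0,0 for degrees 0…11.
Multiplying by (1 - 2t + t^2 + 3t^3 + 2t^4) gives running coefficients 1,-4,6,0,-3,-4,7,8,4,0,0,0 for degrees 0…11.
Finally multiplying by (1 + 2t + t^4), the product of all factors after the first has coefficients 1,-2,-2,12,-2,-14,5,22,17,4,7,8 for degrees 0…11.
[t^11] = 1·8 + 3·7 − 2·4 + 3·17 = 72.

72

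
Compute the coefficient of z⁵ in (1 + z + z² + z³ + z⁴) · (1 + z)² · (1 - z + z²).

(1 + z + z² + z³ + z⁴) has coefficients 1,1,1,1,1 for degrees 0…4.
(1 + z)² has coefficients 1,2,1,0,0,0 for degrees 0…5.
Finally multiplying by (1 - z + z²), the product of all factors after the first has coefficients 1,1,0,1,1,0 for degrees 0…5.
[z⁵] = 1·0 + 1·1 + 1·1 + 1·0 + 1·1 = 3.

3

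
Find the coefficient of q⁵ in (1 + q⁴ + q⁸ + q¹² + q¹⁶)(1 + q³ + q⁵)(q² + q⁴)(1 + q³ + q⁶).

2

(1 + q⁴ + q⁸ + q¹² + q¹⁶) has coefficients 1,0,0,0,1,0 for degrees 0…5.
(1 + q³ + q⁵) has coefficients 1,0,0,1,0,1 for degrees 0…5.
Multiplying by (q² + q⁴) gives running coefficients 0,0,1,0,1,1 for degrees 0…5.
Finally multiplying by (1 + q³ + q⁶), the product of all factors after the first has coefficients 0,0,1,0,1,2 for degrees 0…5.
[q⁵] = 1·2 + 1·0 = 2.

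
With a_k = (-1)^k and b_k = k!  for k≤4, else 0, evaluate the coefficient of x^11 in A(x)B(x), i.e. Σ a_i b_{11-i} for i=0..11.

-20

This is [x^11] in the product of the two ordinary generating functions.
Σ = 1·0 − 1·0 + 1·0 − 1·0 + 1·0 − 1·0 + 1·0 − 1·24 + 1·6 − 1·2 + 1·1 − 1·1 = -20.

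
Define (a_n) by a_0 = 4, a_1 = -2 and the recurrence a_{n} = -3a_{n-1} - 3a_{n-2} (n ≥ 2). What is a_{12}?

The ordinary generating function has denominator 1 + 3x + 3x^2.
Iterating the recurrence: a_0,…,a_{12} = 4, -2, -6, 24, -54, 90, -108, 54, 162, -648, 1458, -2430, 2916.

2916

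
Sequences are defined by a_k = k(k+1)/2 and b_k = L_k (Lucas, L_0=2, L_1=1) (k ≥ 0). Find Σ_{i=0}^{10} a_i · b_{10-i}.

1258

Write out a_i and b_{10-i} for i = 0,…,10 and sum the products.
Σ = 0·123 + 1·76 + 3·47 + 6·29 + 10·18 + 15·11 + 21·7 + 28·4 + 36·3 + 45·1 + 55·2 = 1258.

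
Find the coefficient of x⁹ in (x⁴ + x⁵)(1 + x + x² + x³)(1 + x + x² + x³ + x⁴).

7

(x⁴ + x⁵) has coefficients 0,0,0,0,1,1 for degrees 0…5.
(1 + x + x² + x³) has coefficients 1,1,1,1,0,0,0,0,0,0 for degrees 0…9.
Finally multiplying by (1 + x + x² + x³ + x⁴), the product of all factors after the first has coefficients 1,2,3,4,4,3,2,1,0,0 for degrees 0…9.
[x⁹] = 1·3 + 1·4 = 7.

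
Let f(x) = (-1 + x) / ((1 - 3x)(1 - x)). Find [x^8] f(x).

Partial fractions give a closed form: a_n = (-1)·3^n.
At n = 8: a_8 = -6561.

-6561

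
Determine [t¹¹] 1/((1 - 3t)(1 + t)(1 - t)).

199290

Partial fractions give a closed form: a_n = (9/8)·3^n + (1/8)·(-1)^n + (-1/4)·1^n.
At n = 11: a_11 = 199290.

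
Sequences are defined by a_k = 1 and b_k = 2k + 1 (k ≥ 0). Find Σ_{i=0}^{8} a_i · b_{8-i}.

81

The convolution is the t^8 coefficient of A(t)B(t).
Σ = 1·17 + 1·15 + 1·13 + 1·11 + 1·9 + 1·7 + 1·5 + 1·3 + 1·1 = 81.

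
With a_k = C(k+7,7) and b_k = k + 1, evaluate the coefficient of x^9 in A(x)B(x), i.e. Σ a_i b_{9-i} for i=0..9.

This is [x^9] in the product of the two ordinary generating functions.
Σ = 1·10 + 8·9 + 36·8 + 120·7 + 330·6 + 792·5 + 1716·4 + 3432·3 + 6435·2 + 11440·1 = 48620.

48620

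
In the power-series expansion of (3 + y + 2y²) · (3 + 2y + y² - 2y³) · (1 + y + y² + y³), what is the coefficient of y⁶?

(3 + y + 2y²) has coefficients 3,1,2 for degrees 0…2.
(3 + 2y + y² - 2y³) has coefficients 3,2,1,-2,0,0,0 for degrees 0…6.
Finally multiplying by (1 + y + y² + y³), the product of all factors after the first has coefficients 3,5,6,4,1,-1,-2 for degrees 0…6.
[y⁶] = 3·(-2) + 1·(-1) + 2·1 = -5.

-5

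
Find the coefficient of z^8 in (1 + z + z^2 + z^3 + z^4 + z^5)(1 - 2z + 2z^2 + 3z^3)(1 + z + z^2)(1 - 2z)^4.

-61

(1 + z + z^2 + z^3 + z^4 + z^5) has coefficients 1,1,1,1,1,1 for degrees 0…5.
(1 - 2z + 2z^2 + 3z^3) has coefficients 1,-2,2,3,0,0,0,0,0 for degrees 0…8.
Multiplying by (1 + z + z^2) gives running coefficients 1,-1,1,3,5,3,0,0,0 for degrees 0…8.
Finally multiplying by (1 - 2z)^4, the product of all factors after the first has coefficients 1,-9,33,-61,53,-13,16,-40,-16 for degrees 0…8.
[z^8] = 1·(-16) + 1·(-40) + 1·16 + 1·(-13) + 1·53 + 1·(-61) = -61.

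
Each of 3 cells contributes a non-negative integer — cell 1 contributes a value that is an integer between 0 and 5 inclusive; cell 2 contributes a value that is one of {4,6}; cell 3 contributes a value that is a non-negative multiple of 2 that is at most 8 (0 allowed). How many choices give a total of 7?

3

The generating function for the choices is (1 + t + t^2 + t^3 + t^4 + t^5)·(t^4 + t^6)·(1 + t^2 + t^4 + t^6 + t^8); the count is [t^7].
(1 + t + t^2 + t^3 + t^4 + t^5) has coefficients 1,1,1,1,1,1 for degrees 0…5.
(t^4 + t^6) has coefficients 0,0,0,0,1,0,1,0 for degrees 0…7.
Finally multiplying by (1 + t^2 + t^4 + t^6 + t^8), the product of all factors after the first has coefficients 0,0,0,0,1,0,2,0 for degrees 0…7.
[t^7] = 1·0 + 1·2 + 1·0 + 1·1 + 1·0 + 1·0 = 3.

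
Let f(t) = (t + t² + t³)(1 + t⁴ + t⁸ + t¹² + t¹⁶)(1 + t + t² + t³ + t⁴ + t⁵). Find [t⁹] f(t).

4

(t + t² + t³) has coefficients 0,1,1,1 for degrees 0…3.
(1 + t⁴ + t⁸ + t¹² + t¹⁶) has coefficients 1,0,0,0,1,0,0,0,1,0 for degrees 0…9.
Finally multiplying by (1 + t + t² + t³ + t⁴ + t⁵), the product of all factors after the first has coefficients 1,1,1,1,2,2,1,1,2,2 for degrees 0…9.
[t⁹] = 1·2 + 1·1 + 1·1 = 4.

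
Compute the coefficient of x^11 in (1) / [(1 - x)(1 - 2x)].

4095

The denominator gives the recurrence a_n = 3a_(n−1) − 2a_(n−2) for n ≥ 3; the numerator fixes a_0 = 1, a_1 = 3, a_2 = 7.
Iterating: 1, 3, 7, 15, 31, 63, 127, 255, 511, 1023, 2047, 4095, so a_11 = 4095.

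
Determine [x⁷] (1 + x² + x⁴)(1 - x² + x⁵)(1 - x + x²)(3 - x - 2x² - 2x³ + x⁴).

9

(1 + x² + x⁴) has coefficients 1,0,1,0,1 for degrees 0…4.
(1 - x² + x⁵) has coefficients 1,0,-1,0,0,1,0,0 for degrees 0…7.
Multiplying by (1 - x + x²) gives running coefficients 1,-1,0,1,-1,1,-1,1 for degrees 0…7.
Finally multiplying by (3 - x - 2x² - 2x³ + x⁴), the product of all factors after the first has coefficients 3,-4,-1,3,-1,1,-4,5 for degrees 0…7.
[x⁷] = 1·5 + 1·1 + 1·3 = 9.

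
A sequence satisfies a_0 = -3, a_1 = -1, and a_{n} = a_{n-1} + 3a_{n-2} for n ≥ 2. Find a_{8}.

-1090

The ordinary generating function has denominator 1 - z - 3z^2.
Iterating the recurrence: a_0,…,a_{8} = -3, -1, -10, -13, -43, -82, -211, -457, -1090.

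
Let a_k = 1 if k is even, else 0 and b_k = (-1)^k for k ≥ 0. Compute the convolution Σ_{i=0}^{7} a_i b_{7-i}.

Write out a_i and b_{7-i} for i = 0,…,7 and sum the products.
Σ = 1·(-1) + 0·1 + 1·(-1) + 0·1 + 1·(-1) + 0·1 + 1·(-1) + 0·1 = -4.

-4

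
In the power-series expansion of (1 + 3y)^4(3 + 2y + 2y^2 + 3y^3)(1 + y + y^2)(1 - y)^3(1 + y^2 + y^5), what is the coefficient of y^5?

(1 + 3y)^4 has coefficients 1,12,54,108,81 for degrees 0…4.
(3 + 2y + 2y^2 + 3y^3) has coefficients 3,2,2,3,0,0 for degrees 0…5.
Multiplying by (1 + y + y^2) gives running coefficients 3,5,7,7,5,3 for degrees 0…5.
Multiplying by (1 - y)^3 gives running coefficients 3,-4,1,-2,0,2 for degrees 0…5.
Finally multiplying by (1 + y^2 + y^5), the product of all factors after the first has coefficients 3,-4,4,-6,1,3 for degrees 0…5.
[y^5] = 1·3 + 12·1 + 54·(-6) + 108·4 + 81·(-4) = -201.

-201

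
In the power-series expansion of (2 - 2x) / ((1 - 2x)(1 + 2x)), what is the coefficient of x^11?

Partial fractions give a closed form: a_n = (1/2)·2^n + (3/2)·(-2)^n.
At n = 11: a_11 = -2048.

-2048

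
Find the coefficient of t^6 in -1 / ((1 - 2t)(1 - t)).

Partial fractions give a closed form: a_n = (-2)·2^n + (1)·1^n.
At n = 6: a_6 = -127.

-127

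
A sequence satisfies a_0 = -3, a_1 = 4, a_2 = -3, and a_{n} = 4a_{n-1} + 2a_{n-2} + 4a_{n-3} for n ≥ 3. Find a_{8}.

The ordinary generating function has denominator 1 - 4q - 2q^2 - 4q^3.
Iterating the recurrence: a_0,…,a_{8} = -3, 4, -3, -16, -54, -260, -1212, -5584, -25800.

-25800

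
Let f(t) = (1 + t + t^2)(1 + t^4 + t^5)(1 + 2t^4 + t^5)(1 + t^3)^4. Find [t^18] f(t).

31

(1 + t + t^2) has coefficients 1,1,1 for degrees 0…2.
(1 + t^4 + t^5) has coefficients 1,0,0,0,1,1,0,0,0,0,0,0,0,0,0,0,0,0,0 for degrees 0…18.
Multiplying by (1 + 2t^4 + t^5) gives running coefficients 1,0,0,0,3,2,0,0,2,3,1,0,0,0,0,0,0,0,0 for degrees 0…18.
Finally multiplying by (1 + t^3)^4, the product of all factors after the first has coefficients 1,0,0,4,3,2,6,12,10,7,19,20,13,16,20,18,9,10,12 for degrees 0…18.
[t^18] = 1·12 + 1·10 + 1·9 = 31.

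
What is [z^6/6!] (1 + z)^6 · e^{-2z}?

592

The EGF product rule gives c_6 = Σ_{k_1+k_2=6} C(6; k_1,k_2) · ∏ g_i(k_i), where (1+z)^6 gives the falling factorial (6)_k; e^{-2z} gives (-2)^k.
g_1(k) for k = 0…6: 1, 6, 30, 120, 360, 720, 720.
g_2(k) for k = 0…6: 1, -2, 4, -8, 16, -32, 64.
c_6 = Σ_k C(6,k)·g_1(k)·g_2(6−k) = 1·1·64 + 6·6·(-32) + 15·30·16 + 20·120·(-8) + 15·360·4 + 6·720·(-2) + 1·720·1 = 64 − 1152 + 7200 − 19200 + 21600 − 8640 + 720 = 592.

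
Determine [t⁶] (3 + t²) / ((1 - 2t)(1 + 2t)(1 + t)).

Partial fractions give a closed form: a_n = (13/12)·2^n + (13/4)·(-2)^n + (-4/3)·(-1)^n.
At n = 6: a_6 = 276.

276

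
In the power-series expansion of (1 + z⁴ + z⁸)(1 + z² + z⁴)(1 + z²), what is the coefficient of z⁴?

3

(1 + z⁴ + z⁸) has coefficients 1,0,0,0,1 for degrees 0…4.
(1 + z² + z⁴) has coefficients 1,0,1,0,1 for degrees 0…4.
Finally multiplying by (1 + z²), the product of all factors after the first has coefficients 1,0,2,0,2 for degrees 0…4.
[z⁴] = 1·2 + 1·1 = 3.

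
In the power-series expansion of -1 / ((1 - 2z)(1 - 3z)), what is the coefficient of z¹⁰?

-175099

The denominator gives the recurrence a_n = 5a_(n−1) − 6a_(n−2) for n ≥ 2; the numerator fixes a_0 = -1, a_1 = -5.
Iterating: -1, -5, -19, -65, -211, -665, -2059, -6305, -19171, -58025, -175099, so a_10 = -175099.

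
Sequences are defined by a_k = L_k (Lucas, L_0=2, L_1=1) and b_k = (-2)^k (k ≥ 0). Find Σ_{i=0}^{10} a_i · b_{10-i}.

The convolution is the t^10 coefficient of A(t)B(t).
Σ = 2·1024 + 1·(-512) + 3·256 + 4·(-128) + 7·64 + 11·(-32) + 18·16 + 29·(-8) + 47·4 + 76·(-2) + 123·1 = 2103.

2103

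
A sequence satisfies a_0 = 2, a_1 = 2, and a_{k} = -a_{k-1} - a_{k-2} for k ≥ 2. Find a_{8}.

The ordinary generating function has denominator 1 + q + q^2.
Iterating the recurrence: a_0,…,a_{8} = 2, 2, -4, 2, 2, -4, 2, 2, -4.

-4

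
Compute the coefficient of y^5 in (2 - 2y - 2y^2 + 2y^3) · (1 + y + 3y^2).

6

(2 - 2y - 2y^2 + 2y^3) has coefficients 2,-2,-2,2 for degrees 0…3.
(1 + y + 3y^2) has coefficients 1,1,3,0,0,0 for degrees 0…5.
[y^5] = 2·0 − 2·0 − 2·0 + 2·3 = 6.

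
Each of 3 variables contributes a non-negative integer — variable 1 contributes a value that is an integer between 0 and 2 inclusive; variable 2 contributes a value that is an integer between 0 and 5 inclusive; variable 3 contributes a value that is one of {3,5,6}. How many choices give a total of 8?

The generating function for the choices is (1 + y + y^2)·(1 + y + y^2 + y^3 + y^4 + y^5)·(y^3 + y^5 + y^6); the count is [y^8].
(1 + y + y^2) has coefficients 1,1,1 for degrees 0…2.
(1 + y + y^2 + y^3 + y^4 + y^5) has coefficients 1,1,1,1,1,1,0,0,0 for degrees 0…8.
Finally multiplying by (y^3 + y^5 + y^6), the product of all factors after the first has coefficients 0,0,0,1,1,2,3,3,3 for degrees 0…8.
[y^8] = 1·3 + 1·3 + 1·3 = 9.

9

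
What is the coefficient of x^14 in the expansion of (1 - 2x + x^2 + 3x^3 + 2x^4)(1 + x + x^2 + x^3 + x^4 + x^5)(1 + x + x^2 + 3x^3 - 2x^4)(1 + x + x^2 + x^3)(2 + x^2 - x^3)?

(1 - 2x + x^2 + 3x^3 + 2x^4) has coefficients 1,-2,1,3,2 for degrees 0…4.
(1 + x + x^2 + x^3 + x^4 + x^5) has coefficients 1,1,1,1,1,1,0,0,0,0,0,0,0,0,0 for degrees 0…14.
Multiplying by (1 + x + x^2 + 3x^3 - 2x^4) gives running coefficients 1,2,3,6,4,4,3,2,1,-2,0,0,0,0,0 for degrees 0…14.
Multiplying by (1 + x + x^2 + x^3) gives running coefficients 1,3,6,12,15,17,17,13,10,4,1,-1,-2,0,0 for degrees 0…14.
Finally multiplying by (2 + x^2 - x^3), the product of all factors after the first has coefficients 2,6,13,26,33,40,37,28,20,4,-1,-8,-7,-2,-1 for degrees 0…14.
[x^14] = 1·(-1) − 2·(-2) + 1·(-7) + 3·(-8) + 2·(-1) = -30.

-30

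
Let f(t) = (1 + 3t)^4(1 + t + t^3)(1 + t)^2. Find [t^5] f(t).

(1 + 3t)^4 has coefficients 1,12,54,108,81 for degrees 0…4.
(1 + t + t^3) has coefficients 1,1,0,1,0,0 for degrees 0…5.
Finally multiplying by (1 + t)^2, the product of all factors after the first has coefficients 1,3,3,2,2,1 for degrees 0…5.
[t^5] = 1·1 + 12·2 + 54·2 + 108·3 + 81·3 = 700.

700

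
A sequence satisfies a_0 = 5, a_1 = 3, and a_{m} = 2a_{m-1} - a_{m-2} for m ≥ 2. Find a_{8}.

The ordinary generating function has denominator 1 - 2y + y^2.
Iterating the recurrence: a_0,…,a_{8} = 5, 3, 1, -1, -3, -5, -7, -9, -11.

-11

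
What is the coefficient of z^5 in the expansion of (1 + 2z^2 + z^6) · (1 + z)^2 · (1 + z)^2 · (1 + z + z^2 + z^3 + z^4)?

45

(1 + 2z^2 + z^6) has coefficients 1,0,2,0,0,0 for degrees 0…5.
(1 + z)^2 has coefficients 1,2,1,0,0,0 for degrees 0…5.
Multiplying by (1 + z)^2 gives running coefficients 1,4,6,4,1,0 for degrees 0…5.
Finally multiplying by (1 + z + z^2 + z^3 + z^4), the product of all factors after the first has coefficients 1,5,11,15,16,15 for degrees 0…5.
[z^5] = 1·15 + 2·15 = 45.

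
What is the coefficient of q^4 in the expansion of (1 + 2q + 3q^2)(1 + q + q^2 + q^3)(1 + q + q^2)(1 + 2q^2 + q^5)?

(1 + 2q + 3q^2) has coefficients 1,2,3 for degrees 0…2.
(1 + q + q^2 + q^3) has coefficients 1,1,1,1,0 for degrees 0…4.
Multiplying by (1 + q + q^2) gives running coefficients 1,2,3,3,2 for degrees 0…4.
Finally multiplying by (1 + 2q^2 + q^5), the product of all factors after the first has coefficients 1,2,5,7,8 for degrees 0…4.
[q^4] = 1·8 + 2·7 + 3·5 = 37.

37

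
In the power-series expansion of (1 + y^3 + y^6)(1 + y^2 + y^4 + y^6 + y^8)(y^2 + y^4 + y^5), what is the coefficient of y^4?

(1 + y^3 + y^6) has coefficients 1,0,0,1,0 for degrees 0…4.
(1 + y^2 + y^4 + y^6 + y^8) has coefficients 1,0,1,0,1 for degrees 0…4.
Finally multiplying by (y^2 + y^4 + y^5), the product of all factors after the first has coefficients 0,0,1,0,2 for degrees 0…4.
[y^4] = 1·2 + 1·0 = 2.

2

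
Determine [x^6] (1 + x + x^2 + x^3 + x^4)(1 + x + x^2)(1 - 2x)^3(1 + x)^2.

(1 + x + x^2 + x^3 + x^4) has coefficients 1,1,1,1,1 for degrees 0…4.
(1 + x + x^2) has coefficients 1,1,1,0,0,0,0 for degrees 0…6.
Multiplying by (1 - 2x)^3 gives running coefficients 1,-5,7,-2,4,-8,0 for degrees 0…6.
Finally multiplying by (1 + x)^2, the product of all factors after the first has coefficients 1,-3,-2,7,7,-2,-12 for degrees 0…6.
[x^6] = 1·(-12) + 1·(-2) + 1·7 + 1·7 + 1·(-2) = -2.

-2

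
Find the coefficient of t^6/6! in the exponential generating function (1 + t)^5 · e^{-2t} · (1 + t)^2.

400

The EGF product rule gives c_6 = Σ_{k_1+k_2+k_3=6} C(6; k_1,k_2,k_3) · ∏ g_i(k_i), where (1+t)^5 gives the falling factorial (5)_k; e^{-2t} gives (-2)^k; (1+t)^2 gives the falling factorial (2)_k.
g_1(k) for k = 0…6: 1, 5, 20, 60, 120, 120, 0.
g_2(k) for k = 0…6: 1, -2, 4, -8, 16, -32, 64.
g_3(k) for k = 0…6: 1, 2, 2, 0, 0, 0, 0.
First combine the last two factors: h(k) = Σ_j C(k,j)·g_2(j)·g_3(k−j) for k = 0…6: 1, 0, -2, 4, 0, -32, 160.
c_6 = Σ_k C(6,k)·g_1(k)·h(6−k) = 1·1·160 + 6·5·(-32) + 20·60·4 + 15·120·(-2) = 160 − 960 + 4800 − 3600 = 400.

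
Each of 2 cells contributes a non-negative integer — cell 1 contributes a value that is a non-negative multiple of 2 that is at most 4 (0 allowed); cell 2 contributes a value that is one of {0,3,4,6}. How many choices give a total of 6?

The generating function for the choices is (1 + y^2 + y^4)·(1 + y^3 + y^4 + y^6); the count is [y^6].
(1 + y^2 + y^4) has coefficients 1,0,1,0,1 for degrees 0…4.
(1 + y^3 + y^4 + y^6) has coefficients 1,0,0,1,1,0,1 for degrees 0…6.
[y^6] = 1·1 + 1·1 + 1·0 = 2.

2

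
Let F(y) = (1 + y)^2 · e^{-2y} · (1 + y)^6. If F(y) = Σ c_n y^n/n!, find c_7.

The EGF product rule gives c_7 = Σ_{k_1+k_2+k_3=7} C(7; k_1,k_2,k_3) · ∏ g_i(k_i), where (1+y)^2 gives the falling factorial (2)_k; e^{-2y} gives (-2)^k; (1+y)^6 gives the falling factorial (6)_k.
g_1(k) for k = 0…7: 1, 2, 2, 0, 0, 0, 0, 0.
g_2(k) for k = 0…7: 1, -2, 4, -8, 16, -32, 64, -128.
g_3(k) for k = 0…7: 1, 6, 30, 120, 360, 720, 720, 0.
First combine the last two factors: h(k) = Σ_j C(k,j)·g_2(j)·g_3(k−j) for k = 0…7: 1, 4, 10, 4, -56, -32, 592, -800.
c_7 = Σ_k C(7,k)·g_1(k)·h(7−k) = 1·1·(-800) + 7·2·592 + 21·2·(-32) = −800 + 8288 − 1344 = 6144.

6144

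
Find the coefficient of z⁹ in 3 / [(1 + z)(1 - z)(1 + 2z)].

-2046

Partial fractions give a closed form: a_n = (-3/2)·(-1)^n + (1/2)·1^n + (4)·(-2)^n.
At n = 9: a_9 = -2046.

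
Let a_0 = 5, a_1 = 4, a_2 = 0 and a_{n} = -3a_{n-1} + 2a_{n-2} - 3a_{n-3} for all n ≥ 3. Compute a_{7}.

-595

The ordinary generating function has denominator 1 + 3q - 2q^2 + 3q^3.
Iterating the recurrence: a_0,…,a_{7} = 5, 4, 0, -7, 9, -41, 162, -595.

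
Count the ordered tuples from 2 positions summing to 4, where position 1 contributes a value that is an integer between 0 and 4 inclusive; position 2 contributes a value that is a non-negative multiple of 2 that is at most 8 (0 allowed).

3

The generating function for the choices is (1 + t + t^2 + t^3 + t^4)·(1 + t^2 + t^4 + t^6 + t^8); the count is [t^4].
(1 + t + t^2 + t^3 + t^4) has coefficients 1,1,1,1,1 for degrees 0…4.
(1 + t^2 + t^4 + t^6 + t^8) has coefficients 1,0,1,0,1 for degrees 0…4.
[t^4] = 1·1 + 1·0 + 1·1 + 1·0 + 1·1 = 3.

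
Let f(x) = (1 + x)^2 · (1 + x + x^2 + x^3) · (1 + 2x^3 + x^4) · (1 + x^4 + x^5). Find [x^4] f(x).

(1 + x)^2 has coefficients 1,2,1 for degrees 0…2.
(1 + x + x^2 + x^3) has coefficients 1,1,1,1,0 for degrees 0…4.
Multiplying by (1 + 2x^3 + x^4) gives running coefficients 1,1,1,3,3 for degrees 0…4.
Finally multiplying by (1 + x^4 + x^5), the product of all factors after the first has coefficients 1,1,1,3,4 for degrees 0…4.
[x^4] = 1·4 + 2·3 + 1·1 = 11.

11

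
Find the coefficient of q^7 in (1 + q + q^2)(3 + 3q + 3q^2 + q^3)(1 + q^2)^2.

9

(1 + q + q^2) has coefficients 1,1,1 for degrees 0…2.
(3 + 3q + 3q^2 + q^3) has coefficients 3,3,3,1,0,0,0,0 for degrees 0…7.
Finally multiplying by (1 + q^2)^2, the product of all factors after the first has coefficients 3,3,9,7,9,5,3,1 for degrees 0…7.
[q^7] = 1·1 + 1·3 + 1·5 = 9.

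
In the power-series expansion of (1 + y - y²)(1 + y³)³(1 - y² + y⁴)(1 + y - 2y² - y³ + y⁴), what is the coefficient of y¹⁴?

(1 + y - y²) has coefficients 1,1,-1 for degrees 0…2.
(1 + y³)³ has coefficients 1,0,0,3,0,0,3,0,0,1,0,0,0,0,0 for degrees 0…14.
Multiplying by (1 - y² + y⁴) gives running coefficients 1,0,-1,3,1,-3,3,3,-3,1,3,-1,0,1,0 for degrees 0…14.
Finally multiplying by (1 + y - 2y² - y³ + y⁴), the product of all factors after the first has coefficients 1,1,-3,1,7,-7,-6,14,-2,-14,10,6,-11,1,5 for degrees 0…14.
[y¹⁴] = 1·5 + 1·1 − 1·(-11) = 17.

17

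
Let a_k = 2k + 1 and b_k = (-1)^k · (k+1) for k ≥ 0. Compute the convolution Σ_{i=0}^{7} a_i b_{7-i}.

This is [x^7] in the product of the two ordinary generating functions.
Σ = 1·(-8) + 3·7 + 5·(-6) + 7·5 + 9·(-4) + 11·3 + 13·(-2) + 15·1 = 4.

4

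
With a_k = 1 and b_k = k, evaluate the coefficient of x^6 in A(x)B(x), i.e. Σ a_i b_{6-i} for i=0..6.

21

The convolution is the t^6 coefficient of A(t)B(t).
Σ = 1·6 + 1·5 + 1·4 + 1·3 + 1·2 + 1·1 + 1·0 = 21.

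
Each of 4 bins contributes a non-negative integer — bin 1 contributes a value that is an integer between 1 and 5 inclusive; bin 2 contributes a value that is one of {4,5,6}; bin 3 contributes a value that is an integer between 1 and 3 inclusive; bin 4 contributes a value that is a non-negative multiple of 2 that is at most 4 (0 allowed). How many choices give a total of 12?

The generating function for the choices is (t + t^2 + t^3 + t^4 + t^5)·(t^4 + t^5 + t^6)·(t + t^2 + t^3)·(1 + t^2 + t^4); the count is [t^12].
(t + t^2 + t^3 + t^4 + t^5) has coefficients 0,1,1,1,1,1 for degrees 0…5.
(t^4 + t^5 + t^6) has coefficients 0,0,0,0,1,1,1,0,0,0,0,0,0 for degrees 0…12.
Multiplying by (t + t^2 + t^3) gives running coefficients 0,0,0,0,0,1,2,3,2,1,0,0,0 for degrees 0…12.
Finally multiplying by (1 + t^2 + t^4), the product of all factors after the first has coefficients 0,0,0,0,0,1,2,4,4,5,4,4,2 for degrees 0…12.
[t^12] = 1·4 + 1·4 + 1·5 + 1·4 + 1·4 = 21.

21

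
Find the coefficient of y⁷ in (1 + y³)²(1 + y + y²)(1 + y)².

5

(1 + y³)² has coefficients 1,0,0,2,0,0,1 for degrees 0…6.
(1 + y + y²) has coefficients 1,1,1,0,0,0,0,0 for degrees 0…7.
Finally multiplying by (1 + y)², the product of all factors after the first has coefficients 1,3,4,3,1,0,0,0 for degrees 0…7.
[y⁷] = 1·0 + 2·1 + 1·3 = 5.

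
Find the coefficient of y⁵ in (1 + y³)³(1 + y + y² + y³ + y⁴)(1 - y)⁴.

(1 + y³)³ has coefficients 1,0,0,3,0,0 for degrees 0…5.
(1 + y + y² + y³ + y⁴) has coefficients 1,1,1,1,1,0 for degrees 0…5.
Finally multiplying by (1 - y)⁴, the product of all factors after the first has coefficients 1,-3,3,-1,0,-1 for degrees 0…5.
[y⁵] = 1·(-1) + 3·3 = 8.

8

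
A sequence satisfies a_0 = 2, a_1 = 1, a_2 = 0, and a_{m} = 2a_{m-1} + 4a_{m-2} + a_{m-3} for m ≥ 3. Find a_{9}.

The ordinary generating function has denominator 1 - 2q - 4q^2 - q^3.
Iterating the recurrence: a_0,…,a_{9} = 2, 1, 0, 6, 13, 50, 158, 529, 1740, 5754.

5754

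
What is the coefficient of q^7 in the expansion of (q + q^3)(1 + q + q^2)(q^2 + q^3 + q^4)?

(q + q^3) has coefficients 0,1,0,1 for degrees 0…3.
(1 + q + q^2) has coefficients 1,1,1,0,0,0,0,0 for degrees 0…7.
Finally multiplying by (q^2 + q^3 + q^4), the product of all factors after the first has coefficients 0,0,1,2,3,2,1,0 for degrees 0…7.
[q^7] = 1·1 + 1·3 = 4.

4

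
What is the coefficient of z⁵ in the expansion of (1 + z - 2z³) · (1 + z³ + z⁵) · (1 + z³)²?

(1 + z - 2z³) has coefficients 1,1,0,-2 for degrees 0…3.
(1 + z³ + z⁵) has coefficients 1,0,0,1,0,1 for degrees 0…5.
Finally multiplying by (1 + z³)², the product of all factors after the first has coefficients 1,0,0,3,0,1 for degrees 0…5.
[z⁵] = 1·1 + 1·0 − 2·0 = 1.

1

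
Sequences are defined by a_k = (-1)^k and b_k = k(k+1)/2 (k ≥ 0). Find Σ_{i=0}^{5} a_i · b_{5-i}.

This is [x^5] in the product of the two ordinary generating functions.
Σ = 1·15 − 1·10 + 1·6 − 1·3 + 1·1 − 1·0 = 9.

9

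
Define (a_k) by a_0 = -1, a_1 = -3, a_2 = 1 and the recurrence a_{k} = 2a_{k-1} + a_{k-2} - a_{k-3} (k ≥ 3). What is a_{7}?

39

The ordinary generating function has denominator 1 - 2x - x^2 + x^3.
Iterating the recurrence: a_0,…,a_{7} = -1, -3, 1, 0, 4, 7, 18, 39.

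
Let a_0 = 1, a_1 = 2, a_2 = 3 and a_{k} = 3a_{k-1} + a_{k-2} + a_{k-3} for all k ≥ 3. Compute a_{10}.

61171

The ordinary generating function has denominator 1 - 3z - z^2 - z^3.
Iterating the recurrence: a_0,…,a_{10} = 1, 2, 3, 12, 41, 138, 467, 1580, 5345, 18082, 61171.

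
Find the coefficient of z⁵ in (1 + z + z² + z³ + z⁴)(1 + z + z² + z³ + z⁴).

4

(1 + z + z² + z³ + z⁴) has coefficients 1,1,1,1,1 for degrees 0…4.
(1 + z + z² + z³ + z⁴) has coefficients 1,1,1,1,1,0 for degrees 0…5.
[z⁵] = 1·0 + 1·1 + 1·1 + 1·1 + 1·1 = 4.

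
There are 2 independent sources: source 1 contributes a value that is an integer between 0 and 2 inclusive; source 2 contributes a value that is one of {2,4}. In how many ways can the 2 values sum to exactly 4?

2

The generating function for the choices is (1 + t + t²)·(t² + t⁴); the count is [t⁴].
(1 + t + t²) has coefficients 1,1,1 for degrees 0…2.
(t² + t⁴) has coefficients 0,0,1,0,1 for degrees 0…4.
[t⁴] = 1·1 + 1·0 + 1·1 = 2.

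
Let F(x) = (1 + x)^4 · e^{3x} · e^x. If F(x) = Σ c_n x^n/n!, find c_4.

The EGF product rule gives c_4 = Σ_{k_1+k_2+k_3=4} C(4; k_1,k_2,k_3) · ∏ g_i(k_i), where (1+x)^4 gives the falling factorial (4)_k; e^{3x} gives (3)^k; e^x gives (1)^k.
g_1(k) for k = 0…4: 1, 4, 12, 24, 24.
g_2(k) for k = 0…4: 1, 3, 9, 27, 81.
g_3(k) for k = 0…4: 1, 1, 1, 1, 1.
First combine the last two factors: h(k) = Σ_j C(k,j)·g_2(j)·g_3(k−j) for k = 0…4: 1, 4, 16, 64, 256.
c_4 = Σ_k C(4,k)·g_1(k)·h(4−k) = 1·1·256 + 4·4·64 + 6·12·16 + 4·24·4 + 1·24·1 = 256 + 1024 + 1152 + 384 + 24 = 2840.

2840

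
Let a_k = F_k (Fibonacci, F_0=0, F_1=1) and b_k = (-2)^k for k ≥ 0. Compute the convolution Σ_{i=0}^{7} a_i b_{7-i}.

57

This is [x^7] in the product of the two ordinary generating functions.
Σ = 0·(-128) + 1·64 + 1·(-32) + 2·16 + 3·(-8) + 5·4 + 8·(-2) + 13·1 = 57.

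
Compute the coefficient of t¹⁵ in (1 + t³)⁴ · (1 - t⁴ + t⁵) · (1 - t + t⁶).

0

(1 + t³)⁴ has coefficients 1,0,0,4,0,0,6,0,0,4,0,0,1 for degrees 0…12.
(1 - t⁴ + t⁵) has coefficients 1,0,0,0,-1,1,0,0,0,0,0,0,0,0,0,0 for degrees 0…15.
Finally multiplying by (1 - t + t⁶), the product of all factors after the first has coefficients 1,-1,0,0,-1,2,0,0,0,0,-1,1,0,0,0,0 for degrees 0…15.
[t¹⁵] = 1·0 + 4·0 + 6·0 + 4·0 + 1·0 = 0.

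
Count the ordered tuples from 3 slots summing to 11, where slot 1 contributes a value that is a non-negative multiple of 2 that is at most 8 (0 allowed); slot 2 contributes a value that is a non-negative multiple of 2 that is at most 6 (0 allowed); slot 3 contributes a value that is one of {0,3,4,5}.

The generating function for the choices is (1 + z^2 + z^4 + z^6 + z^8)·(1 + z^2 + z^4 + z^6)·(1 + z^3 + z^4 + z^5); the count is [z^11].
(1 + z^2 + z^4 + z^6 + z^8) has coefficients 1,0,1,0,1,0,1,0,1 for degrees 0…8.
(1 + z^2 + z^4 + z^6) has coefficients 1,0,1,0,1,0,1,0,0,0,0,0 for degrees 0…11.
Finally multiplying by (1 + z^3 + z^4 + z^5), the product of all factors after the first has coefficients 1,0,1,1,2,2,2,2,1,2,1,1 for degrees 0…11.
[z^11] = 1·1 + 1·2 + 1·2 + 1·2 + 1·1 = 8.

8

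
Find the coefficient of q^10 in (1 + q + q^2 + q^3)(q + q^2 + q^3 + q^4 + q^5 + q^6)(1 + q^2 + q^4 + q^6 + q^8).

12

(1 + q + q^2 + q^3) has coefficients 1,1,1,1 for degrees 0…3.
(q + q^2 + q^3 + q^4 + q^5 + q^6) has coefficients 0,1,1,1,1,1,1,0,0,0,0 for degrees 0…10.
Finally multiplying by (1 + q^2 + q^4 + q^6 + q^8), the product of all factors after the first has coefficients 0,1,1,2,2,3,3,3,3,3,3 for degrees 0…10.
[q^10] = 1·3 + 1·3 + 1·3 + 1·3 = 12.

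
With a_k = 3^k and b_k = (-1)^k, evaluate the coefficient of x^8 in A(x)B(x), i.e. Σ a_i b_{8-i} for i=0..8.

4921

The convolution is the t^8 coefficient of A(t)B(t).
Σ = 1·1 + 3·(-1) + 9·1 + 27·(-1) + 81·1 + 243·(-1) + 729·1 + 2187·(-1) + 6561·1 = 4921.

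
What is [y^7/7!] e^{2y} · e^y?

The EGF product rule gives c_7 = Σ_{k_1+k_2=7} C(7; k_1,k_2) · ∏ g_i(k_i), where e^{2y} gives (2)^k; e^y gives (1)^k.
g_1(k) for k = 0…7: 1, 2, 4, 8, 16, 32, 64, 128.
g_2(k) for k = 0…7: 1, 1, 1, 1, 1, 1, 1, 1.
c_7 = Σ_k C(7,k)·g_1(k)·g_2(7−k) = 1·1·1 + 7·2·1 + 21·4·1 + 35·8·1 + 35·16·1 + 21·32·1 + 7·64·1 + 1·128·1 = 1 + 14 + 84 + 280 + 560 + 672 + 448 + 128 = 2187.

2187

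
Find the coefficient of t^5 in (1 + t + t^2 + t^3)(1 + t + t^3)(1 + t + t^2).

6

(1 + t + t^2 + t^3) has coefficients 1,1,1,1 for degrees 0…3.
(1 + t + t^3) has coefficients 1,1,0,1,0,0 for degrees 0…5.
Finally multiplying by (1 + t + t^2), the product of all factors after the first has coefficients 1,2,2,2,1,1 for degrees 0…5.
[t^5] = 1·1 + 1·1 + 1·2 + 1·2 = 6.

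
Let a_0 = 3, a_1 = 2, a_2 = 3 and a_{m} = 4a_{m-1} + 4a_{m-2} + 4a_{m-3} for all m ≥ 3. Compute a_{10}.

The ordinary generating function has denominator 1 - 4x - 4x^2 - 4x^3.
Iterating the recurrence: a_0,…,a_{10} = 3, 2, 3, 32, 148, 732, 3648, 18112, 89968, 446912, 2219968.

2219968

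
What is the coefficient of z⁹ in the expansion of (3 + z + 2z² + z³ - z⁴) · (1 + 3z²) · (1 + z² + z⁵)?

5

(3 + z + 2z² + z³ - z⁴) has coefficients 3,1,2,1,-1 for degrees 0…4.
(1 + 3z²) has coefficients 1,0,3,0,0,0,0,0,0,0 for degrees 0…9.
Finally multiplying by (1 + z² + z⁵), the product of all factors after the first has coefficients 1,0,4,0,3,1,0,3,0,0 for degrees 0…9.
[z⁹] = 3·0 + 1·0 + 2·3 + 1·0 − 1·1 = 5.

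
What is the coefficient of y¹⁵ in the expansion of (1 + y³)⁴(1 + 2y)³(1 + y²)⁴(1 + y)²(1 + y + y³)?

7986

(1 + y³)⁴ has coefficients 1,0,0,4,0,0,6,0,0,4,0,0,1 for degrees 0…12.
(1 + 2y)³ has coefficients 1,6,12,8,0,0,0,0,0,0,0,0,0,0,0,0 for degrees 0…15.
Multiplying by (1 + y²)⁴ gives running coefficients 1,6,16,32,54,68,76,72,49,38,12,8,0,0,0,0 for degrees 0…15.
Multiplying by (1 + y)² gives running coefficients 1,8,29,70,134,208,266,292,269,208,137,70,28,8,0,0 for degrees 0…15.
Finally multiplying by (1 + y + y³), the product of all factors after the first has coefficients 1,9,37,100,212,371,544,692,769,743,637,476,306,173,78,28 for degrees 0…15.
[y¹⁵] = 1·28 + 4·306 + 6·743 + 4·544 + 1·100 = 7986.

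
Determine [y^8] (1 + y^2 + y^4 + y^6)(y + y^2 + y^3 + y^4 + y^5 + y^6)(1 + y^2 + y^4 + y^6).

(1 + y^2 + y^4 + y^6) has coefficients 1,0,1,0,1,0,1 for degrees 0…6.
(y + y^2 + y^3 + y^4 + y^5 + y^6) has coefficients 0,1,1,1,1,1,1,0,0 for degrees 0…8.
Finally multiplying by (1 + y^2 + y^4 + y^6), the product of all factors after the first has coefficients 0,1,1,2,2,3,3,3,3 for degrees 0…8.
[y^8] = 1·3 + 1·3 + 1·2 + 1·1 = 9.

9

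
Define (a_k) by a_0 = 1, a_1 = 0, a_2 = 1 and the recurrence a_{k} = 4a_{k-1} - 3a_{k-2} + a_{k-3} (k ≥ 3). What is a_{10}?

The ordinary generating function has denominator 1 - 4z + 3z^2 - z^3.
Iterating the recurrence: a_0,…,a_{10} = 1, 0, 1, 5, 17, 54, 170, 535, 1684, 5301, 16687.

16687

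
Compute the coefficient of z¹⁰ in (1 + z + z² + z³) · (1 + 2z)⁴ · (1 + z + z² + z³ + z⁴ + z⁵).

(1 + z + z² + z³) has coefficients 1,1,1,1 for degrees 0…3.
(1 + 2z)⁴ has coefficients 1,8,24,32,16,0,0,0,0,0,0 for degrees 0…10.
Finally multiplying by (1 + z + z² + z³ + z⁴ + z⁵), the product of all factors after the first has coefficients 1,9,33,65,81,81,80,72,48,16,0 for degrees 0…10.
[z¹⁰] = 1·0 + 1·16 + 1·48 + 1·72 = 136.

136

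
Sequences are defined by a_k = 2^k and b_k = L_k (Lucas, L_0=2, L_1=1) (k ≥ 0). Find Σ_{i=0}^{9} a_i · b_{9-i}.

Write out a_i and b_{9-i} for i = 0,…,9 and sum the products.
Σ = 1·76 + 2·47 + 4·29 + 8·18 + 16·11 + 32·7 + 64·4 + 128·3 + 256·1 + 512·2 = 2750.

2750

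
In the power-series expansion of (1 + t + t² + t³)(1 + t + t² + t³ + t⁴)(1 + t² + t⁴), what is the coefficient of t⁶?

(1 + t + t² + t³) has coefficients 1,1,1,1 for degrees 0…3.
(1 + t + t² + t³ + t⁴) has coefficients 1,1,1,1,1,0,0 for degrees 0…6.
Finally multiplying by (1 + t² + t⁴), the product of all factors after the first has coefficients 1,1,2,2,3,2,2 for degrees 0…6.
[t⁶] = 1·2 + 1·2 + 1·3 + 1·2 = 9.

9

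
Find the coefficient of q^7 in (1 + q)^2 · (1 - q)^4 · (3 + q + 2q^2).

-3

(1 + q)^2 has coefficients 1,2,1 for degrees 0…2.
(1 - q)^4 has coefficients 1,-4,6,-4,1,0,0,0 for degrees 0…7.
Finally multiplying by (3 + q + 2q^2), the product of all factors after the first has coefficients 3,-11,16,-14,11,-7,2,0 for degrees 0…7.
[q^7] = 1·0 + 2·2 + 1·(-7) = -3.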